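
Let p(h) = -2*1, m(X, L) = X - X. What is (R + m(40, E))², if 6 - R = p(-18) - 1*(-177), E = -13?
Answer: 28561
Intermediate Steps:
m(X, L) = 0
p(h) = -2
R = -169 (R = 6 - (-2 - 1*(-177)) = 6 - (-2 + 177) = 6 - 1*175 = 6 - 175 = -169)
(R + m(40, E))² = (-169 + 0)² = (-169)² = 28561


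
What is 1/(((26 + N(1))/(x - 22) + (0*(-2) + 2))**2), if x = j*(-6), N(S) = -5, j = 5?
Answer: 2704/6889 ≈ 0.39251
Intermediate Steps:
x = -30 (x = 5*(-6) = -30)
1/(((26 + N(1))/(x - 22) + (0*(-2) + 2))**2) = 1/(((26 - 5)/(-30 - 22) + (0*(-2) + 2))**2) = 1/((21/(-52) + (0 + 2))**2) = 1/((21*(-1/52) + 2)**2) = 1/((-21/52 + 2)**2) = 1/((83/52)**2) = 1/(6889/2704) = 2704/6889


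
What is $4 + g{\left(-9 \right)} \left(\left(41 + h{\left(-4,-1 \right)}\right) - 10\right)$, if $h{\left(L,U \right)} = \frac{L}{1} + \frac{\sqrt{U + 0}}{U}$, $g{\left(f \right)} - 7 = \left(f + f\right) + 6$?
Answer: $-131 + 5 i \approx -131.0 + 5.0 i$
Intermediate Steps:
$g{\left(f \right)} = 13 + 2 f$ ($g{\left(f \right)} = 7 + \left(\left(f + f\right) + 6\right) = 7 + \left(2 f + 6\right) = 7 + \left(6 + 2 f\right) = 13 + 2 f$)
$h{\left(L,U \right)} = L + \frac{1}{\sqrt{U}}$ ($h{\left(L,U \right)} = L 1 + \frac{\sqrt{U}}{U} = L + \frac{1}{\sqrt{U}}$)
$4 + g{\left(-9 \right)} \left(\left(41 + h{\left(-4,-1 \right)}\right) - 10\right) = 4 + \left(13 + 2 \left(-9\right)\right) \left(\left(41 - \left(4 - \frac{1}{\sqrt{-1}}\right)\right) - 10\right) = 4 + \left(13 - 18\right) \left(\left(41 - \left(4 + i\right)\right) - 10\right) = 4 - 5 \left(\left(37 - i\right) - 10\right) = 4 - 5 \left(27 - i\right) = 4 - \left(135 - 5 i\right) = -131 + 5 i$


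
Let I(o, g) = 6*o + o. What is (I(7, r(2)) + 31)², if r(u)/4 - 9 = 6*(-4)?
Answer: 6400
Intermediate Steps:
r(u) = -60 (r(u) = 36 + 4*(6*(-4)) = 36 + 4*(-24) = 36 - 96 = -60)
I(o, g) = 7*o
(I(7, r(2)) + 31)² = (7*7 + 31)² = (49 + 31)² = 80² = 6400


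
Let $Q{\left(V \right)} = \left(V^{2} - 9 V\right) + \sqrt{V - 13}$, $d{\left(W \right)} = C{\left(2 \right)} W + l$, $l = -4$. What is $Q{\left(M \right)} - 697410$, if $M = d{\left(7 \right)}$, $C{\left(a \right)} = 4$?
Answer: $-697050 + \sqrt{11} \approx -6.9705 \cdot 10^{5}$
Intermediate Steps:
$d{\left(W \right)} = -4 + 4 W$ ($d{\left(W \right)} = 4 W - 4 = -4 + 4 W$)
$M = 24$ ($M = -4 + 4 \cdot 7 = -4 + 28 = 24$)
$Q{\left(V \right)} = V^{2} + \sqrt{-13 + V} - 9 V$ ($Q{\left(V \right)} = \left(V^{2} - 9 V\right) + \sqrt{-13 + V} = V^{2} + \sqrt{-13 + V} - 9 V$)
$Q{\left(M \right)} - 697410 = \left(24^{2} + \sqrt{-13 + 24} - 216\right) - 697410 = \left(576 + \sqrt{11} - 216\right) - 697410 = \left(360 + \sqrt{11}\right) - 697410 = -697050 + \sqrt{11}$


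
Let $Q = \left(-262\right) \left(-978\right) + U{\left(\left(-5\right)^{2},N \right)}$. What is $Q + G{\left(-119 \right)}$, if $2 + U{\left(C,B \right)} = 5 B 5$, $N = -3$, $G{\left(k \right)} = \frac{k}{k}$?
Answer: $256160$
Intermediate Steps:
$G{\left(k \right)} = 1$
$U{\left(C,B \right)} = -2 + 25 B$ ($U{\left(C,B \right)} = -2 + 5 B 5 = -2 + 25 B$)
$Q = 256159$ ($Q = \left(-262\right) \left(-978\right) + \left(-2 + 25 \left(-3\right)\right) = 256236 - 77 = 256159$)
$Q + G{\left(-119 \right)} = 256159 + 1 = 256160$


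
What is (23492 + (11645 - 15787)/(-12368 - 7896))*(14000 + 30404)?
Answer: 155429028795/149 ≈ 1.0431e+9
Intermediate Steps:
(23492 + (11645 - 15787)/(-12368 - 7896))*(14000 + 30404) = (23492 - 4142/(-20264))*44404 = (23492 - 4142*(-1/20264))*44404 = (23492 + 2071/10132)*44404 = (238023015/10132)*44404 = 155429028795/149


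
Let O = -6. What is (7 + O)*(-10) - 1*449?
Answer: -459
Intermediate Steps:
(7 + O)*(-10) - 1*449 = (7 - 6)*(-10) - 1*449 = 1*(-10) - 449 = -10 - 449 = -459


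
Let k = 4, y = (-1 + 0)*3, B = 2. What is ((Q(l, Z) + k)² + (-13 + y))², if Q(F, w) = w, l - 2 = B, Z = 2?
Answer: 400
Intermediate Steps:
l = 4 (l = 2 + 2 = 4)
y = -3 (y = -1*3 = -3)
((Q(l, Z) + k)² + (-13 + y))² = ((2 + 4)² + (-13 - 3))² = (6² - 16)² = (36 - 16)² = 20² = 400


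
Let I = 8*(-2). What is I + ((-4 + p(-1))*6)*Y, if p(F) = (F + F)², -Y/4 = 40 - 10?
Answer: -16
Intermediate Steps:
Y = -120 (Y = -4*(40 - 10) = -4*30 = -120)
p(F) = 4*F² (p(F) = (2*F)² = 4*F²)
I = -16
I + ((-4 + p(-1))*6)*Y = -16 + ((-4 + 4*(-1)²)*6)*(-120) = -16 + ((-4 + 4*1)*6)*(-120) = -16 + ((-4 + 4)*6)*(-120) = -16 + (0*6)*(-120) = -16 + 0*(-120) = -16 + 0 = -16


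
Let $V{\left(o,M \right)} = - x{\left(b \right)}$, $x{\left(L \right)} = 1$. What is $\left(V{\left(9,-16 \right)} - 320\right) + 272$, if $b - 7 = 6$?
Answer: $-49$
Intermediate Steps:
$b = 13$ ($b = 7 + 6 = 13$)
$V{\left(o,M \right)} = -1$ ($V{\left(o,M \right)} = \left(-1\right) 1 = -1$)
$\left(V{\left(9,-16 \right)} - 320\right) + 272 = \left(-1 - 320\right) + 272 = -321 + 272 = -49$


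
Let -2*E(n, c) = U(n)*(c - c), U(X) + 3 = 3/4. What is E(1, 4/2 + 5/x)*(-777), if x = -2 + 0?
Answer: 0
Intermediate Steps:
U(X) = -9/4 (U(X) = -3 + 3/4 = -3 + 3*(¼) = -3 + ¾ = -9/4)
x = -2
E(n, c) = 0 (E(n, c) = -(-9)*(c - c)/8 = -(-9)*0/8 = -½*0 = 0)
E(1, 4/2 + 5/x)*(-777) = 0*(-777) = 0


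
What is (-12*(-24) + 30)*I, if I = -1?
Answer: -318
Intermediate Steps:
(-12*(-24) + 30)*I = (-12*(-24) + 30)*(-1) = (288 + 30)*(-1) = 318*(-1) = -318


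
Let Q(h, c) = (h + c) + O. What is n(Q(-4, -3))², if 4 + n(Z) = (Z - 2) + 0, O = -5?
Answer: 324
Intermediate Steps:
Q(h, c) = -5 + c + h (Q(h, c) = (h + c) - 5 = (c + h) - 5 = -5 + c + h)
n(Z) = -6 + Z (n(Z) = -4 + ((Z - 2) + 0) = -4 + ((-2 + Z) + 0) = -4 + (-2 + Z) = -6 + Z)
n(Q(-4, -3))² = (-6 + (-5 - 3 - 4))² = (-6 - 12)² = (-18)² = 324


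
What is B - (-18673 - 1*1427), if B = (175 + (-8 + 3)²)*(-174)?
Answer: -14700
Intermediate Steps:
B = -34800 (B = (175 + (-5)²)*(-174) = (175 + 25)*(-174) = 200*(-174) = -34800)
B - (-18673 - 1*1427) = -34800 - (-18673 - 1*1427) = -34800 - (-18673 - 1427) = -34800 - 1*(-20100) = -34800 + 20100 = -14700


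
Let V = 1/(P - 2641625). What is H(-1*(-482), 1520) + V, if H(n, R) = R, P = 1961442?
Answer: 1033878159/680183 ≈ 1520.0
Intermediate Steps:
V = -1/680183 (V = 1/(1961442 - 2641625) = 1/(-680183) = -1/680183 ≈ -1.4702e-6)
H(-1*(-482), 1520) + V = 1520 - 1/680183 = 1033878159/680183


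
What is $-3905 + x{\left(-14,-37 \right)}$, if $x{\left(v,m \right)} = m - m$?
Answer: $-3905$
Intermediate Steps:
$x{\left(v,m \right)} = 0$
$-3905 + x{\left(-14,-37 \right)} = -3905 + 0 = -3905$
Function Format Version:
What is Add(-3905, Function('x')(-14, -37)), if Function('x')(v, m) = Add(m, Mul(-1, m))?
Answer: -3905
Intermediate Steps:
Function('x')(v, m) = 0
Add(-3905, Function('x')(-14, -37)) = Add(-3905, 0) = -3905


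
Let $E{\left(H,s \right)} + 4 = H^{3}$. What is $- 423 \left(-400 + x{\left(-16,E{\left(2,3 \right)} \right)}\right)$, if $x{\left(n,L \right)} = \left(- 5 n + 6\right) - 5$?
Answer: $134937$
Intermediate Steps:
$E{\left(H,s \right)} = -4 + H^{3}$
$x{\left(n,L \right)} = 1 - 5 n$ ($x{\left(n,L \right)} = \left(6 - 5 n\right) - 5 = 1 - 5 n$)
$- 423 \left(-400 + x{\left(-16,E{\left(2,3 \right)} \right)}\right) = - 423 \left(-400 + \left(1 - -80\right)\right) = - 423 \left(-400 + \left(1 + 80\right)\right) = - 423 \left(-400 + 81\right) = - 423 \left(-319\right) = \left(-1\right) \left(-134937\right) = 134937$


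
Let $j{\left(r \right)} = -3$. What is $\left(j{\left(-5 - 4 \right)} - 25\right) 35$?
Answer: $-980$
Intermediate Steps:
$\left(j{\left(-5 - 4 \right)} - 25\right) 35 = \left(-3 - 25\right) 35 = \left(-28\right) 35 = -980$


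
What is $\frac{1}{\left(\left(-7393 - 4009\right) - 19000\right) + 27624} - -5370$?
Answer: $\frac{14917859}{2778} \approx 5370.0$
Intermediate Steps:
$\frac{1}{\left(\left(-7393 - 4009\right) - 19000\right) + 27624} - -5370 = \frac{1}{\left(\left(-7393 - 4009\right) - 19000\right) + 27624} + 5370 = \frac{1}{\left(-11402 - 19000\right) + 27624} + 5370 = \frac{1}{-30402 + 27624} + 5370 = \frac{1}{-2778} + 5370 = - \frac{1}{2778} + 5370 = \frac{14917859}{2778}$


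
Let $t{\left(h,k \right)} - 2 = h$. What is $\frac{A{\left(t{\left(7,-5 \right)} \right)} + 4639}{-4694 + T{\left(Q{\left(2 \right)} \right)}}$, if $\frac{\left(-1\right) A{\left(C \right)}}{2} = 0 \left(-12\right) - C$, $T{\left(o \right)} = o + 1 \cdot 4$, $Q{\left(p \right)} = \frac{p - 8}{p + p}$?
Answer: $- \frac{9314}{9383} \approx -0.99265$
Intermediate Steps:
$t{\left(h,k \right)} = 2 + h$
$Q{\left(p \right)} = \frac{-8 + p}{2 p}$
$T{\left(o \right)} = 4 + o$ ($T{\left(o \right)} = o + 4 = 4 + o$)
$A{\left(C \right)} = 2 C$ ($A{\left(C \right)} = - 2 \left(0 \left(-12\right) - C\right) = - 2 \left(0 - C\right) = - 2 \left(- C\right) = 2 C$)
$\frac{A{\left(t{\left(7,-5 \right)} \right)} + 4639}{-4694 + T{\left(Q{\left(2 \right)} \right)}} = \frac{2 \left(2 + 7\right) + 4639}{-4694 + \left(4 + \frac{-8 + 2}{2 \cdot 2}\right)} = \frac{2 \cdot 9 + 4639}{-4694 + \left(4 + \frac{1}{2} \cdot \frac{1}{2} \left(-6\right)\right)} = \frac{18 + 4639}{-4694 + \left(4 - \frac{3}{2}\right)} = \frac{4657}{-4694 + \frac{5}{2}} = \frac{4657}{- \frac{9383}{2}} = 4657 \left(- \frac{2}{9383}\right) = - \frac{9314}{9383}$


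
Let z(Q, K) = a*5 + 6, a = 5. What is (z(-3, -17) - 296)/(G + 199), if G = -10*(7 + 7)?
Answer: -265/59 ≈ -4.4915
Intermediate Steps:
G = -140 (G = -10*14 = -140)
z(Q, K) = 31 (z(Q, K) = 5*5 + 6 = 25 + 6 = 31)
(z(-3, -17) - 296)/(G + 199) = (31 - 296)/(-140 + 199) = -265/59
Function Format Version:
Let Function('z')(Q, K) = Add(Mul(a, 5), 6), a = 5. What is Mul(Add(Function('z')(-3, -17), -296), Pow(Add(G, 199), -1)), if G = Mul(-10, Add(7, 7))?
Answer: Rational(-265, 59) ≈ -4.4915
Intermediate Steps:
G = -140 (G = Mul(-10, 14) = -140)
Function('z')(Q, K) = 31 (Function('z')(Q, K) = Add(Mul(5, 5), 6) = Add(25, 6) = 31)
Mul(Add(Function('z')(-3, -17), -296), Pow(Add(G, 199), -1)) = Mul(Add(31, -296), Pow(Add(-140, 199), -1)) = Mul(-265, Pow(59, -1)) = Mul(-265, Rational(1, 59)) = Rational(-265, 59)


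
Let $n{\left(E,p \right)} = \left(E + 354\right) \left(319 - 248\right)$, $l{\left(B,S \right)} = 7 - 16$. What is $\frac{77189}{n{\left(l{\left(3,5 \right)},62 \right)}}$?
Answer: $\frac{77189}{24495} \approx 3.1512$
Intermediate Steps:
$l{\left(B,S \right)} = -9$ ($l{\left(B,S \right)} = 7 - 16 = -9$)
$n{\left(E,p \right)} = 25134 + 71 E$ ($n{\left(E,p \right)} = \left(354 + E\right) 71 = 25134 + 71 E$)
$\frac{77189}{n{\left(l{\left(3,5 \right)},62 \right)}} = \frac{77189}{25134 + 71 \left(-9\right)} = \frac{77189}{25134 - 639} = \frac{77189}{24495}$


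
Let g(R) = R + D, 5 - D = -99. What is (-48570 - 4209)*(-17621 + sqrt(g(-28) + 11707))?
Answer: 930018759 - 52779*sqrt(11783) ≈ 9.2429e+8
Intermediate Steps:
D = 104 (D = 5 - 1*(-99) = 5 + 99 = 104)
g(R) = 104 + R (g(R) = R + 104 = 104 + R)
(-48570 - 4209)*(-17621 + sqrt(g(-28) + 11707)) = (-48570 - 4209)*(-17621 + sqrt((104 - 28) + 11707)) = -52779*(-17621 + sqrt(76 + 11707)) = -52779*(-17621 + sqrt(11783)) = 930018759 - 52779*sqrt(11783)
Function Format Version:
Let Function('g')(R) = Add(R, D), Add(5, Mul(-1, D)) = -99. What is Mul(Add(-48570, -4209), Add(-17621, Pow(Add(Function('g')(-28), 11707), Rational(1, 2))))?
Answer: Add(930018759, Mul(-52779, Pow(11783, Rational(1, 2)))) ≈ 9.2429e+8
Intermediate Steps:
D = 104 (D = Add(5, Mul(-1, -99)) = Add(5, 99) = 104)
Function('g')(R) = Add(104, R) (Function('g')(R) = Add(R, 104) = Add(104, R))
Mul(Add(-48570, -4209), Add(-17621, Pow(Add(Function('g')(-28), 11707), Rational(1, 2)))) = Mul(Add(-48570, -4209), Add(-17621, Pow(Add(Add(104, -28), 11707), Rational(1, 2)))) = Mul(-52779, Add(-17621, Pow(Add(76, 11707), Rational(1, 2)))) = Mul(-52779, Add(-17621, Pow(11783, Rational(1, 2)))) = Add(930018759, Mul(-52779, Pow(11783, Rational(1, 2))))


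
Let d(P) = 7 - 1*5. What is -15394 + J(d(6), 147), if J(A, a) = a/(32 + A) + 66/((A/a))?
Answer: -358315/34 ≈ -10539.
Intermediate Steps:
d(P) = 2 (d(P) = 7 - 5 = 2)
J(A, a) = a/(32 + A) + 66*a/A (J(A, a) = a/(32 + A) + 66*(a/A) = a/(32 + A) + 66*a/A)
-15394 + J(d(6), 147) = -15394 + 147*(2112 + 67*2)/(2*(32 + 2)) = -15394 + 147*(1/2)*(2112 + 134)/34 = -15394 + 147*(1/2)*(1/34)*2246 = -15394 + 165081/34 = -358315/34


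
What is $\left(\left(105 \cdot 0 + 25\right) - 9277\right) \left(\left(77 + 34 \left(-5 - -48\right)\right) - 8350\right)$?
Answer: $63015372$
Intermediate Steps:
$\left(\left(105 \cdot 0 + 25\right) - 9277\right) \left(\left(77 + 34 \left(-5 - -48\right)\right) - 8350\right) = \left(\left(0 + 25\right) - 9277\right) \left(\left(77 + 34 \left(-5 + 48\right)\right) - 8350\right) = \left(25 - 9277\right) \left(\left(77 + 34 \cdot 43\right) - 8350\right) = - 9252 \left(\left(77 + 1462\right) - 8350\right) = - 9252 \left(1539 - 8350\right) = \left(-9252\right) \left(-6811\right) = 63015372$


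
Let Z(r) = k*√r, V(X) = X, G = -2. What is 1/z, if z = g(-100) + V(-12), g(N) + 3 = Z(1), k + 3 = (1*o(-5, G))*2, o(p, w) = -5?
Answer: -1/28 ≈ -0.035714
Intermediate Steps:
k = -13 (k = -3 + (1*(-5))*2 = -3 - 5*2 = -3 - 10 = -13)
Z(r) = -13*√r
g(N) = -16 (g(N) = -3 - 13*√1 = -3 - 13*1 = -3 - 13 = -16)
z = -28 (z = -16 - 12 = -28)
1/z = 1/(-28) = -1/28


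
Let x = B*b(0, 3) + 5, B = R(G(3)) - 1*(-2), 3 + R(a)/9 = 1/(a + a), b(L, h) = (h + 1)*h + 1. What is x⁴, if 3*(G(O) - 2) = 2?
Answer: 517260469576321/65536 ≈ 7.8928e+9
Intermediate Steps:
b(L, h) = 1 + h*(1 + h) (b(L, h) = (1 + h)*h + 1 = h*(1 + h) + 1 = 1 + h*(1 + h))
G(O) = 8/3 (G(O) = 2 + (⅓)*2 = 2 + ⅔ = 8/3)
R(a) = -27 + 9/(2*a) (R(a) = -27 + 9/(a + a) = -27 + 9/((2*a)) = -27 + 9*(1/(2*a)) = -27 + 9/(2*a))
B = -373/16 (B = (-27 + 9/(2*(8/3))) - 1*(-2) = (-27 + (9/2)*(3/8)) + 2 = (-27 + 27/16) + 2 = -405/16 + 2 = -373/16 ≈ -23.313)
x = -4769/16 (x = -373*(1 + 3 + 3²)/16 + 5 = -373*(1 + 3 + 9)/16 + 5 = -373/16*13 + 5 = -4849/16 + 5 = -4769/16 ≈ -298.06)
x⁴ = (-4769/16)⁴ = 517260469576321/65536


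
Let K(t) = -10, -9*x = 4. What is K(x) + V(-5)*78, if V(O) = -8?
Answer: -634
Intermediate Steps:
x = -4/9 (x = -1/9*4 = -4/9 ≈ -0.44444)
K(x) + V(-5)*78 = -10 - 8*78 = -10 - 624 = -634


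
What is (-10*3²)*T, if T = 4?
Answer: -360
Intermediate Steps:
(-10*3²)*T = -10*3²*4 = -10*9*4 = -90*4 = -360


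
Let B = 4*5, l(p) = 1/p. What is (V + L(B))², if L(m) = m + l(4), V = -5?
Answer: 3721/16 ≈ 232.56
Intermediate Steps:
B = 20
L(m) = ¼ + m (L(m) = m + 1/4 = m + ¼ = ¼ + m)
(V + L(B))² = (-5 + (¼ + 20))² = (-5 + 81/4)² = (61/4)² = 3721/16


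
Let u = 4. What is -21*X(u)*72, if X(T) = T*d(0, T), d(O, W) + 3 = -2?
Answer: 30240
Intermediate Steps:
d(O, W) = -5 (d(O, W) = -3 - 2 = -5)
X(T) = -5*T (X(T) = T*(-5) = -5*T)
-21*X(u)*72 = -(-105)*4*72 = -21*(-20)*72 = 420*72 = 30240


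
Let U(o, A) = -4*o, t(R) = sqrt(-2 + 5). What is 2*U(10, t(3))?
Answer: -80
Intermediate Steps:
t(R) = sqrt(3)
2*U(10, t(3)) = 2*(-4*10) = 2*(-40) = -80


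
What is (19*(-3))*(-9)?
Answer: 513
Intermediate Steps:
(19*(-3))*(-9) = -57*(-9) = 513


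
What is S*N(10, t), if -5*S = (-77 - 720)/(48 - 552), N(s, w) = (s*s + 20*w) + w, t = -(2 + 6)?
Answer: 13549/630 ≈ 21.506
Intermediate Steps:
t = -8 (t = -1*8 = -8)
N(s, w) = s² + 21*w (N(s, w) = (s² + 20*w) + w = s² + 21*w)
S = -797/2520 (S = -(-77 - 720)/(5*(48 - 552)) = -(-797)/(5*(-504)) = -(-797)*(-1)/(5*504) = -⅕*797/504 = -797/2520 ≈ -0.31627)
S*N(10, t) = -797*(10² + 21*(-8))/2520 = -797*(100 - 168)/2520 = -797/2520*(-68) = 13549/630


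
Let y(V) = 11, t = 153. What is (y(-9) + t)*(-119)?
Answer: -19516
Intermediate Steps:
(y(-9) + t)*(-119) = (11 + 153)*(-119) = 164*(-119) = -19516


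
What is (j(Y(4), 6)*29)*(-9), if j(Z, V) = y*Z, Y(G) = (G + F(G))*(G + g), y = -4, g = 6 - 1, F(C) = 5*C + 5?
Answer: 272484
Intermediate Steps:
F(C) = 5 + 5*C
g = 5
Y(G) = (5 + G)*(5 + 6*G) (Y(G) = (G + (5 + 5*G))*(G + 5) = (5 + 6*G)*(5 + G) = (5 + G)*(5 + 6*G))
j(Z, V) = -4*Z
(j(Y(4), 6)*29)*(-9) = (-4*(25 + 6*4² + 35*4)*29)*(-9) = (-4*(25 + 6*16 + 140)*29)*(-9) = (-4*(25 + 96 + 140)*29)*(-9) = (-4*261*29)*(-9) = -1044*29*(-9) = -30276*(-9) = 272484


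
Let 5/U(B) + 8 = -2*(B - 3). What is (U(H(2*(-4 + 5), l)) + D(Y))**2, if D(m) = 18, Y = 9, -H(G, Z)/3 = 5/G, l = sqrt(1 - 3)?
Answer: 57121/169 ≈ 337.99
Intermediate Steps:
l = I*sqrt(2) (l = sqrt(-2) = I*sqrt(2) ≈ 1.4142*I)
H(G, Z) = -15/G
U(B) = 5/(-2 - 2*B) (U(B) = 5/(-8 - 2*(B - 3)) = 5/(-8 - 2*(-3 + B)) = 5/(-8 + (6 - 2*B)) = 5/(-2 - 2*B))
(U(H(2*(-4 + 5), l)) + D(Y))**2 = (-5/(2 + 2*(-15*1/(2*(-4 + 5)))) + 18)**2 = (-5/(2 + 2*(-15/(2*1))) + 18)**2 = (-5/(2 + 2*(-15/2)) + 18)**2 = (-5/(2 - 15) + 18)**2 = (-5/(-13) + 18)**2 = (-5*(-1/13) + 18)**2 = (5/13 + 18)**2 = (239/13)**2 = 57121/169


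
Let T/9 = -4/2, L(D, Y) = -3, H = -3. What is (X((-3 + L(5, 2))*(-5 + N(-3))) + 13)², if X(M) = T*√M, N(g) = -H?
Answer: 4057 - 936*√3 ≈ 2435.8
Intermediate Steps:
N(g) = 3 (N(g) = -1*(-3) = 3)
T = -18 (T = 9*(-4/2) = 9*(-4*½) = 9*(-2) = -18)
X(M) = -18*√M
(X((-3 + L(5, 2))*(-5 + N(-3))) + 13)² = (-18*2*√3 + 13)² = (-36*√3 + 13)² = (13 - 36*√3)²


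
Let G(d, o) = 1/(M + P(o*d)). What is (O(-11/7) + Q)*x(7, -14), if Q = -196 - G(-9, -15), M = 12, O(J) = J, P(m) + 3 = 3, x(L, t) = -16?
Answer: 66412/21 ≈ 3162.5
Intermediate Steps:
P(m) = 0 (P(m) = -3 + 3 = 0)
G(d, o) = 1/12 (G(d, o) = 1/(12 + 0) = 1/12)
Q = -2353/12 (Q = -196 - 1*1/12 = -196 - 1/12 = -2353/12 ≈ -196.08)
(O(-11/7) + Q)*x(7, -14) = (-11/7 - 2353/12)*(-16) = -16603/84*(-16) = 66412/21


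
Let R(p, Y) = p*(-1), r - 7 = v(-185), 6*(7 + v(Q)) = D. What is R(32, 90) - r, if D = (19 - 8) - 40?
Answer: -163/6 ≈ -27.167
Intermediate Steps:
D = -29 (D = 11 - 40 = -29)
v(Q) = -71/6 (v(Q) = -7 + (⅙)*(-29) = -7 - 29/6 = -71/6)
r = -29/6 (r = 7 - 71/6 = -29/6 ≈ -4.8333)
R(p, Y) = -p
R(32, 90) - r = -1*32 - 1*(-29/6) = -32 + 29/6 = -163/6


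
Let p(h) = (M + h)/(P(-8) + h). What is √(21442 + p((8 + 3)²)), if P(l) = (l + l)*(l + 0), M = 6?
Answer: √1329457065/249 ≈ 146.43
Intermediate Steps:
P(l) = 2*l² (P(l) = (2*l)*l = 2*l²)
p(h) = (6 + h)/(128 + h) (p(h) = (6 + h)/(2*(-8)² + h) = (6 + h)/(2*64 + h) = (6 + h)/(128 + h))
√(21442 + p((8 + 3)²)) = √(21442 + (6 + (8 + 3)²)/(128 + (8 + 3)²)) = √(21442 + (6 + 11²)/(128 + 11²)) = √(21442 + (6 + 121)/(128 + 121)) = √(21442 + 127/249) = √(5339185/249) = √1329457065/249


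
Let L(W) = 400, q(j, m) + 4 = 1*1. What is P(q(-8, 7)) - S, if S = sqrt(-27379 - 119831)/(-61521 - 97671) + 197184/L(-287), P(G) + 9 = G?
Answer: -12624/25 + I*sqrt(147210)/159192 ≈ -504.96 + 0.0024102*I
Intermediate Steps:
q(j, m) = -3 (q(j, m) = -4 + 1*1 = -4 + 1 = -3)
P(G) = -9 + G
S = 12324/25 - I*sqrt(147210)/159192 (S = sqrt(-27379 - 119831)/(-61521 - 97671) + 197184/400 = sqrt(-147210)/(-159192) + 197184*(1/400) = (I*sqrt(147210))*(-1/159192) + 12324/25 = -I*sqrt(147210)/159192 + 12324/25 = 12324/25 - I*sqrt(147210)/159192 ≈ 492.96 - 0.0024102*I)
P(q(-8, 7)) - S = (-9 - 3) - (12324/25 - I*sqrt(147210)/159192) = -12 + (-12324/25 + I*sqrt(147210)/159192) = -12624/25 + I*sqrt(147210)/159192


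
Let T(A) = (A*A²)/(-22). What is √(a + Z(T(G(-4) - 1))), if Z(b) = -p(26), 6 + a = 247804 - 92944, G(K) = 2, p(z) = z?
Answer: 2*√38707 ≈ 393.48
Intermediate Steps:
T(A) = -A³/22 (T(A) = A³*(-1/22) = -A³/22)
a = 154854 (a = -6 + (247804 - 92944) = -6 + 154860 = 154854)
Z(b) = -26 (Z(b) = -1*26 = -26)
√(a + Z(T(G(-4) - 1))) = √(154854 - 26) = √154828 = 2*√38707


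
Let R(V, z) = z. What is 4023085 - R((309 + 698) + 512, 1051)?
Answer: 4022034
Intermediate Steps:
4023085 - R((309 + 698) + 512, 1051) = 4023085 - 1*1051 = 4023085 - 1051 = 4022034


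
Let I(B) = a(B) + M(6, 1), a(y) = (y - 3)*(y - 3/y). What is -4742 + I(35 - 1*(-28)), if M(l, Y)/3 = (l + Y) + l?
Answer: -6481/7 ≈ -925.86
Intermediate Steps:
M(l, Y) = 3*Y + 6*l (M(l, Y) = 3*((l + Y) + l) = 3*((Y + l) + l) = 3*(Y + 2*l) = 3*Y + 6*l)
a(y) = (-3 + y)*(y - 3/y)
I(B) = 36 + B**2 - 3*B + 9/B (I(B) = (-3 + B**2 - 3*B + 9/B) + (3*1 + 6*6) = (-3 + B**2 - 3*B + 9/B) + (3 + 36) = (-3 + B**2 - 3*B + 9/B) + 39 = 36 + B**2 - 3*B + 9/B)
-4742 + I(35 - 1*(-28)) = -4742 + (36 + (35 - 1*(-28))**2 - 3*(35 - 1*(-28)) + 9/(35 - 1*(-28))) = -4742 + (36 + (35 + 28)**2 - 3*(35 + 28) + 9/(35 + 28)) = -4742 + (36 + 63**2 - 3*63 + 9/63) = -4742 + (36 + 3969 - 189 + 9*(1/63)) = -4742 + (36 + 3969 - 189 + 1/7) = -4742 + 26713/7 = -6481/7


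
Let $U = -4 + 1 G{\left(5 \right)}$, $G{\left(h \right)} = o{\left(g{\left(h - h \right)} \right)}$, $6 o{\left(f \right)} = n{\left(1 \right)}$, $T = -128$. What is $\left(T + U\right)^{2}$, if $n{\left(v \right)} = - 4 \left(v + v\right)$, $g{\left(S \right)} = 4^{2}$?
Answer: $\frac{160000}{9} \approx 17778.0$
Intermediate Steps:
$g{\left(S \right)} = 16$
$n{\left(v \right)} = - 8 v$ ($n{\left(v \right)} = - 4 \cdot 2 v = - 8 v$)
$o{\left(f \right)} = - \frac{4}{3}$ ($o{\left(f \right)} = \frac{\left(-8\right) 1}{6} = \frac{1}{6} \left(-8\right) = - \frac{4}{3}$)
$G{\left(h \right)} = - \frac{4}{3}$
$U = - \frac{16}{3}$ ($U = -4 + 1 \left(- \frac{4}{3}\right) = -4 - \frac{4}{3} = - \frac{16}{3} \approx -5.3333$)
$\left(T + U\right)^{2} = \left(-128 - \frac{16}{3}\right)^{2} = \left(- \frac{400}{3}\right)^{2} = \frac{160000}{9}$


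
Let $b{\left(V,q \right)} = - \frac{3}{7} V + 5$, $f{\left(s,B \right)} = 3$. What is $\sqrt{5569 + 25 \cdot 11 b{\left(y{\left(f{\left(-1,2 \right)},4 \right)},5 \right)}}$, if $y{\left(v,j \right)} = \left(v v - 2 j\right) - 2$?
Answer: $\frac{\sqrt{346031}}{7} \approx 84.035$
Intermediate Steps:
$y{\left(v,j \right)} = -2 + v^{2} - 2 j$ ($y{\left(v,j \right)} = \left(v^{2} - 2 j\right) - 2 = -2 + v^{2} - 2 j$)
$b{\left(V,q \right)} = 5 - \frac{3 V}{7}$ ($b{\left(V,q \right)} = \left(-3\right) \frac{1}{7} V + 5 = - \frac{3 V}{7} + 5 = 5 - \frac{3 V}{7}$)
$\sqrt{5569 + 25 \cdot 11 b{\left(y{\left(f{\left(-1,2 \right)},4 \right)},5 \right)}} = \sqrt{5569 + 25 \cdot 11 \left(5 - \frac{3 \left(-2 + 3^{2} - 8\right)}{7}\right)} = \sqrt{5569 + 275 \left(5 - \frac{3 \left(-2 + 9 - 8\right)}{7}\right)} = \sqrt{5569 + 275 \left(5 - - \frac{3}{7}\right)} = \sqrt{5569 + 275 \left(5 + \frac{3}{7}\right)} = \sqrt{5569 + 275 \cdot \frac{38}{7}} = \sqrt{5569 + \frac{10450}{7}} = \sqrt{\frac{49433}{7}} = \frac{\sqrt{346031}}{7}$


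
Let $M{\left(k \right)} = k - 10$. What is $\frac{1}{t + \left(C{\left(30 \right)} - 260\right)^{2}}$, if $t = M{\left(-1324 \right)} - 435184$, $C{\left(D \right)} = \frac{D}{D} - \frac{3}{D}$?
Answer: $- \frac{100}{36938519} \approx -2.7072 \cdot 10^{-6}$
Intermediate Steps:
$M{\left(k \right)} = -10 + k$
$C{\left(D \right)} = 1 - \frac{3}{D}$
$t = -436518$ ($t = \left(-10 - 1324\right) - 435184 = -1334 - 435184 = -436518$)
$\frac{1}{t + \left(C{\left(30 \right)} - 260\right)^{2}} = \frac{1}{-436518 + \left(\frac{-3 + 30}{30} - 260\right)^{2}} = \frac{1}{-436518 + \left(\frac{1}{30} \cdot 27 - 260\right)^{2}} = \frac{1}{-436518 + \left(\frac{9}{10} - 260\right)^{2}} = \frac{1}{-436518 + \left(- \frac{2591}{10}\right)^{2}} = \frac{1}{-436518 + \frac{6713281}{100}} = \frac{1}{- \frac{36938519}{100}} = - \frac{100}{36938519}$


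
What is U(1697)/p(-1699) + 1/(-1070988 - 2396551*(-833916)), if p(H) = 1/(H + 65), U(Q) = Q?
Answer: -8018212381905874151/2891636252724 ≈ -2.7729e+6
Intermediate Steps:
p(H) = 1/(65 + H)
U(1697)/p(-1699) + 1/(-1070988 - 2396551*(-833916)) = 1697/(1/(65 - 1699)) + 1/(-1070988 - 2396551*(-833916)) = 1697/(1/(-1634)) - 1/833916/(-3467539) = 1697/(-1/1634) - 1/3467539*(-1/833916) = 1697*(-1634) + 1/2891636252724 = -2772898 + 1/2891636252724 = -8018212381905874151/2891636252724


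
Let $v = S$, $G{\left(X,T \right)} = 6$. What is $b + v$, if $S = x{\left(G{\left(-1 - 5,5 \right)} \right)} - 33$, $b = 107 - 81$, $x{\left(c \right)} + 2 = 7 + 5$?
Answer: $3$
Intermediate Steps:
$x{\left(c \right)} = 10$ ($x{\left(c \right)} = -2 + \left(7 + 5\right) = -2 + 12 = 10$)
$b = 26$
$S = -23$ ($S = 10 - 33 = -23$)
$v = -23$
$b + v = 26 - 23 = 3$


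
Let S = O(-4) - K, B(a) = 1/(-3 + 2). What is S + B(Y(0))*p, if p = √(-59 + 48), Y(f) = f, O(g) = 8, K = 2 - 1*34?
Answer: 40 - I*√11 ≈ 40.0 - 3.3166*I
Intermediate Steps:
K = -32 (K = 2 - 34 = -32)
B(a) = -1 (B(a) = 1/(-1) = -1)
p = I*√11 (p = √(-11) = I*√11 ≈ 3.3166*I)
S = 40 (S = 8 - 1*(-32) = 8 + 32 = 40)
S + B(Y(0))*p = 40 - I*√11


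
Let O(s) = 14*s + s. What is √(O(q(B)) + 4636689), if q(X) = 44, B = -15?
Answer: 3*√515261 ≈ 2153.4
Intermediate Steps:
O(s) = 15*s
√(O(q(B)) + 4636689) = √(15*44 + 4636689) = √(660 + 4636689) = √4637349 = 3*√515261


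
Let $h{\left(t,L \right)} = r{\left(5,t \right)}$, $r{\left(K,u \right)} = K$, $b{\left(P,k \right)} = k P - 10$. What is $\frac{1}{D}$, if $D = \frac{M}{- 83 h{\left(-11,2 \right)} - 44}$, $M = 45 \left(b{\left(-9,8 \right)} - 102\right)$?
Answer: $\frac{51}{920} \approx 0.055435$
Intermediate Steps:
$b{\left(P,k \right)} = -10 + P k$ ($b{\left(P,k \right)} = P k - 10 = -10 + P k$)
$M = -8280$ ($M = 45 \left(\left(-10 - 72\right) - 102\right) = 45 \left(-82 - 102\right) = 45 \left(-184\right) = -8280$)
$h{\left(t,L \right)} = 5$
$D = \frac{920}{51}$ ($D = - \frac{8280}{\left(-83\right) 5 - 44} = - \frac{8280}{-415 - 44} = - \frac{8280}{-459} = \left(-8280\right) \left(- \frac{1}{459}\right) = \frac{920}{51} \approx 18.039$)
$\frac{1}{D} = \frac{1}{\frac{920}{51}} = \frac{51}{920}$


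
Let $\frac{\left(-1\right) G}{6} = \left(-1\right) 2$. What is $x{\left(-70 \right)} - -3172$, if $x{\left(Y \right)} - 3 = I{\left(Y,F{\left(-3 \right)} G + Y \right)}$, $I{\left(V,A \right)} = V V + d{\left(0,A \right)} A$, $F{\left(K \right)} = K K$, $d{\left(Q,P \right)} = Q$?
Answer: $8075$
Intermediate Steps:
$G = 12$ ($G = - 6 \left(\left(-1\right) 2\right) = \left(-6\right) \left(-2\right) = 12$)
$F{\left(K \right)} = K^{2}$
$I{\left(V,A \right)} = V^{2}$ ($I{\left(V,A \right)} = V V + 0 A = V^{2} + 0 = V^{2}$)
$x{\left(Y \right)} = 3 + Y^{2}$
$x{\left(-70 \right)} - -3172 = \left(3 + \left(-70\right)^{2}\right) - -3172 = \left(3 + 4900\right) + 3172 = 4903 + 3172 = 8075$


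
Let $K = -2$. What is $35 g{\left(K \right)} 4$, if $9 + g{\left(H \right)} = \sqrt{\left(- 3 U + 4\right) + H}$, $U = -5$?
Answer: $-1260 + 140 \sqrt{17} \approx -682.77$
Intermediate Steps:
$g{\left(H \right)} = -9 + \sqrt{19 + H}$ ($g{\left(H \right)} = -9 + \sqrt{\left(\left(-3\right) \left(-5\right) + 4\right) + H} = -9 + \sqrt{\left(15 + 4\right) + H} = -9 + \sqrt{19 + H}$)
$35 g{\left(K \right)} 4 = 35 \left(-9 + \sqrt{19 - 2}\right) 4 = 35 \left(-9 + \sqrt{17}\right) 4 = 35 \left(-36 + 4 \sqrt{17}\right) = -1260 + 140 \sqrt{17}$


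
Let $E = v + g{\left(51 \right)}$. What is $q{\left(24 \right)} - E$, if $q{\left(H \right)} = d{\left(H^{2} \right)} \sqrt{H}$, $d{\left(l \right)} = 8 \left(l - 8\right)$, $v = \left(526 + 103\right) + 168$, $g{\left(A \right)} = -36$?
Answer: $-761 + 9088 \sqrt{6} \approx 21500.0$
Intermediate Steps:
$v = 797$ ($v = 629 + 168 = 797$)
$d{\left(l \right)} = -64 + 8 l$ ($d{\left(l \right)} = 8 \left(-8 + l\right) = -64 + 8 l$)
$q{\left(H \right)} = \sqrt{H} \left(-64 + 8 H^{2}\right)$ ($q{\left(H \right)} = \left(-64 + 8 H^{2}\right) \sqrt{H} = \sqrt{H} \left(-64 + 8 H^{2}\right)$)
$E = 761$ ($E = 797 - 36 = 761$)
$q{\left(24 \right)} - E = 8 \sqrt{24} \left(-8 + 24^{2}\right) - 761 = 8 \cdot 2 \sqrt{6} \left(-8 + 576\right) - 761 = 8 \cdot 2 \sqrt{6} \cdot 568 - 761 = 9088 \sqrt{6} - 761 = -761 + 9088 \sqrt{6}$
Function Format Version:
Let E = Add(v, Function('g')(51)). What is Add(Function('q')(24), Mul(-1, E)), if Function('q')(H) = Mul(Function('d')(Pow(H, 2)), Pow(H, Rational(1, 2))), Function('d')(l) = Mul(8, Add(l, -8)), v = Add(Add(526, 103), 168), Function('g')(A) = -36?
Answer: Add(-761, Mul(9088, Pow(6, Rational(1, 2)))) ≈ 21500.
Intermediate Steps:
v = 797 (v = Add(629, 168) = 797)
Function('d')(l) = Add(-64, Mul(8, l)) (Function('d')(l) = Mul(8, Add(-8, l)) = Add(-64, Mul(8, l)))
Function('q')(H) = Mul(Pow(H, Rational(1, 2)), Add(-64, Mul(8, Pow(H, 2)))) (Function('q')(H) = Mul(Add(-64, Mul(8, Pow(H, 2))), Pow(H, Rational(1, 2))) = Mul(Pow(H, Rational(1, 2)), Add(-64, Mul(8, Pow(H, 2)))))
E = 761 (E = Add(797, -36) = 761)
Add(Function('q')(24), Mul(-1, E)) = Add(Mul(8, Pow(24, Rational(1, 2)), Add(-8, Pow(24, 2))), Mul(-1, 761)) = Add(Mul(8, Mul(2, Pow(6, Rational(1, 2))), Add(-8, 576)), -761) = Add(Mul(8, Mul(2, Pow(6, Rational(1, 2))), 568), -761) = Add(Mul(9088, Pow(6, Rational(1, 2))), -761) = Add(-761, Mul(9088, Pow(6, Rational(1, 2))))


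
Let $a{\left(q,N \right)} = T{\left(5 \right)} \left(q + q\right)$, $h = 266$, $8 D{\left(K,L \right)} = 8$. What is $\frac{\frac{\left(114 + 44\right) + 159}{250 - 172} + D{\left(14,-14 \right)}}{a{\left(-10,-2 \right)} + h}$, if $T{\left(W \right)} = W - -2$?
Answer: $\frac{395}{9828} \approx 0.040191$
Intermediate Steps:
$T{\left(W \right)} = 2 + W$ ($T{\left(W \right)} = W + 2 = 2 + W$)
$D{\left(K,L \right)} = 1$ ($D{\left(K,L \right)} = \frac{1}{8} \cdot 8 = 1$)
$a{\left(q,N \right)} = 14 q$ ($a{\left(q,N \right)} = \left(2 + 5\right) \left(q + q\right) = 7 \cdot 2 q = 14 q$)
$\frac{\frac{\left(114 + 44\right) + 159}{250 - 172} + D{\left(14,-14 \right)}}{a{\left(-10,-2 \right)} + h} = \frac{\frac{\left(114 + 44\right) + 159}{250 - 172} + 1}{14 \left(-10\right) + 266} = \frac{\frac{158 + 159}{78} + 1}{-140 + 266} = \frac{317 \cdot \frac{1}{78} + 1}{126} = \left(\frac{317}{78} + 1\right) \frac{1}{126} = \frac{395}{78} \cdot \frac{1}{126} = \frac{395}{9828}$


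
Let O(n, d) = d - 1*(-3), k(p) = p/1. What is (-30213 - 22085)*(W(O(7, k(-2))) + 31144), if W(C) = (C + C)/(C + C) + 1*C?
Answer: -1628873508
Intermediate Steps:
k(p) = p (k(p) = p*1 = p)
O(n, d) = 3 + d (O(n, d) = d + 3 = 3 + d)
W(C) = 1 + C (W(C) = (2*C)/((2*C)) + C = (2*C)*(1/(2*C)) + C = 1 + C)
(-30213 - 22085)*(W(O(7, k(-2))) + 31144) = (-30213 - 22085)*((1 + (3 - 2)) + 31144) = -52298*((1 + 1) + 31144) = -52298*(2 + 31144) = -52298*31146 = -1628873508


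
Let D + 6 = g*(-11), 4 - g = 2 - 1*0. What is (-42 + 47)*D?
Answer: -140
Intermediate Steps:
g = 2 (g = 4 - (2 - 1*0) = 4 - (2 + 0) = 4 - 1*2 = 4 - 2 = 2)
D = -28 (D = -6 + 2*(-11) = -6 - 22 = -28)
(-42 + 47)*D = (-42 + 47)*(-28) = 5*(-28) = -140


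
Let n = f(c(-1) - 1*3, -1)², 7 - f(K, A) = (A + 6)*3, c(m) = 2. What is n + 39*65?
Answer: 2599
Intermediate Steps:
f(K, A) = -11 - 3*A (f(K, A) = 7 - (A + 6)*3 = 7 - (6 + A)*3 = 7 - (18 + 3*A) = 7 + (-18 - 3*A) = -11 - 3*A)
n = 64 (n = (-11 - 3*(-1))² = (-11 + 3)² = (-8)² = 64)
n + 39*65 = 64 + 39*65 = 64 + 2535 = 2599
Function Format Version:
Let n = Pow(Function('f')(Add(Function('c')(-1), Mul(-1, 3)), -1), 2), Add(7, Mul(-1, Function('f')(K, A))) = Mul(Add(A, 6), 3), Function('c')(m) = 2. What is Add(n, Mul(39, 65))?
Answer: 2599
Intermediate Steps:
Function('f')(K, A) = Add(-11, Mul(-3, A)) (Function('f')(K, A) = Add(7, Mul(-1, Mul(Add(A, 6), 3))) = Add(7, Mul(-1, Mul(Add(6, A), 3))) = Add(7, Mul(-1, Add(18, Mul(3, A)))) = Add(7, Add(-18, Mul(-3, A))) = Add(-11, Mul(-3, A)))
n = 64 (n = Pow(Add(-11, Mul(-3, -1)), 2) = Pow(Add(-11, 3), 2) = Pow(-8, 2) = 64)
Add(n, Mul(39, 65)) = Add(64, Mul(39, 65)) = Add(64, 2535) = 2599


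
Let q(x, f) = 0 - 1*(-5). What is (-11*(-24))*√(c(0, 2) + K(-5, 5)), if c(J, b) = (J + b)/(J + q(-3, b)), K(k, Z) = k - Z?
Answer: 1056*I*√15/5 ≈ 817.97*I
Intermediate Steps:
q(x, f) = 5 (q(x, f) = 0 + 5 = 5)
c(J, b) = (J + b)/(5 + J) (c(J, b) = (J + b)/(J + 5) = (J + b)/(5 + J))
(-11*(-24))*√(c(0, 2) + K(-5, 5)) = (-11*(-24))*√((0 + 2)/(5 + 0) + (-5 - 1*5)) = 264*√(2/5 + (-5 - 5)) = 264*√((⅕)*2 - 10) = 264*√(⅖ - 10) = 264*√(-48/5) = 264*(4*I*√15/5) = 1056*I*√15/5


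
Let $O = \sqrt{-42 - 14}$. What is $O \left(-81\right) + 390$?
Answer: $390 - 162 i \sqrt{14} \approx 390.0 - 606.15 i$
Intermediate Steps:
$O = 2 i \sqrt{14}$ ($O = \sqrt{-56} = 2 i \sqrt{14} \approx 7.4833 i$)
$O \left(-81\right) + 390 = 2 i \sqrt{14} \left(-81\right) + 390 = - 162 i \sqrt{14} + 390 = 390 - 162 i \sqrt{14}$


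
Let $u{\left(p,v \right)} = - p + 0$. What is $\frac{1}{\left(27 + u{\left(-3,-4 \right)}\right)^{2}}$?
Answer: $\frac{1}{900} \approx 0.0011111$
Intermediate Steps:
$u{\left(p,v \right)} = - p$
$\frac{1}{\left(27 + u{\left(-3,-4 \right)}\right)^{2}} = \frac{1}{\left(27 - -3\right)^{2}} = \frac{1}{\left(27 + 3\right)^{2}} = \frac{1}{30^{2}} = \frac{1}{900}$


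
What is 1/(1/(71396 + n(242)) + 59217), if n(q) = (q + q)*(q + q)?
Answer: 305652/18099794485 ≈ 1.6887e-5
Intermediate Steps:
n(q) = 4*q² (n(q) = (2*q)*(2*q) = 4*q²)
1/(1/(71396 + n(242)) + 59217) = 1/(1/(71396 + 4*242²) + 59217) = 1/(1/(71396 + 4*58564) + 59217) = 1/(1/(71396 + 234256) + 59217) = 1/(1/305652 + 59217) = 1/(18099794485/305652) = 305652/18099794485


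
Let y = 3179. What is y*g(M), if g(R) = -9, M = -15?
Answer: -28611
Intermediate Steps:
y*g(M) = 3179*(-9) = -28611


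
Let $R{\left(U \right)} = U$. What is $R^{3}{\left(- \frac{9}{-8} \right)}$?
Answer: $\frac{729}{512} \approx 1.4238$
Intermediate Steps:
$R^{3}{\left(- \frac{9}{-8} \right)} = \left(- \frac{9}{-8}\right)^{3} = \left(\left(-9\right) \left(- \frac{1}{8}\right)\right)^{3} = \left(\frac{9}{8}\right)^{3} = \frac{729}{512}$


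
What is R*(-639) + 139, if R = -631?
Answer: 403348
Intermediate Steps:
R*(-639) + 139 = -631*(-639) + 139 = 403209 + 139 = 403348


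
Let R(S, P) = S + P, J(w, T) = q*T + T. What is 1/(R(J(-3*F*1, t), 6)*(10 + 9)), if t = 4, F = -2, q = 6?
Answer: 1/646 ≈ 0.0015480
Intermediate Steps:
J(w, T) = 7*T (J(w, T) = 6*T + T = 7*T)
R(S, P) = P + S
1/(R(J(-3*F*1, t), 6)*(10 + 9)) = 1/((6 + 7*4)*(10 + 9)) = 1/((6 + 28)*19) = 1/(34*19) = 1/646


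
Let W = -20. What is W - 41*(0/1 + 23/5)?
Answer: -1043/5 ≈ -208.60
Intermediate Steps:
W - 41*(0/1 + 23/5) = -20 - 41*(0/1 + 23/5) = -20 - 41*(0*1 + 23*(1/5)) = -20 - 41*(0 + 23/5) = -20 - 41*23/5 = -20 - 943/5 = -1043/5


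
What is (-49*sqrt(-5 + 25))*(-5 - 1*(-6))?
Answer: -98*sqrt(5) ≈ -219.13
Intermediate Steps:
(-49*sqrt(-5 + 25))*(-5 - 1*(-6)) = (-98*sqrt(5))*(-5 + 6) = -98*sqrt(5)*1 = -98*sqrt(5)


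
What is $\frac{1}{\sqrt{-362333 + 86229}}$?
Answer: $- \frac{i \sqrt{69026}}{138052} \approx - 0.0019031 i$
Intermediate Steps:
$\frac{1}{\sqrt{-362333 + 86229}} = \frac{1}{\sqrt{-276104}} = \frac{1}{2 i \sqrt{69026}} = - \frac{i \sqrt{69026}}{138052}$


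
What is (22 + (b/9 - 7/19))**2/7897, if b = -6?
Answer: 1428025/25657353 ≈ 0.055658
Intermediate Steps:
(22 + (b/9 - 7/19))**2/7897 = (22 + (-6/9 - 7/19))**2/7897 = (22 + (-6*1/9 - 7*1/19))**2*(1/7897) = (22 + (-2/3 - 7/19))**2*(1/7897) = (22 - 59/57)**2*(1/7897) = (1195/57)**2*(1/7897) = (1428025/3249)*(1/7897) = 1428025/25657353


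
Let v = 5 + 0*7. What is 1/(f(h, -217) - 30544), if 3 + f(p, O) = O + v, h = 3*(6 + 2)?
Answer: -1/30759 ≈ -3.2511e-5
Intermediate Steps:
v = 5 (v = 5 + 0 = 5)
h = 24 (h = 3*8 = 24)
f(p, O) = 2 + O (f(p, O) = -3 + (O + 5) = -3 + (5 + O) = 2 + O)
1/(f(h, -217) - 30544) = 1/((2 - 217) - 30544) = 1/(-215 - 30544) = 1/(-30759) = -1/30759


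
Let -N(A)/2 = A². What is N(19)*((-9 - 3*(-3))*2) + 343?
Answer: 343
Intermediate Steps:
N(A) = -2*A²
N(19)*((-9 - 3*(-3))*2) + 343 = (-2*19²)*((-9 - 3*(-3))*2) + 343 = (-2*361)*((-9 + 9)*2) + 343 = -0*2 + 343 = -722*0 + 343 = 0 + 343 = 343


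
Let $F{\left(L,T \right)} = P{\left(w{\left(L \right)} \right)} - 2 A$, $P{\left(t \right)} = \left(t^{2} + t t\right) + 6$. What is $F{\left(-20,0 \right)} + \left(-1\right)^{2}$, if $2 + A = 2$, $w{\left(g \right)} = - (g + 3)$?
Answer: $585$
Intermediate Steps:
$w{\left(g \right)} = -3 - g$ ($w{\left(g \right)} = - (3 + g) = -3 - g$)
$A = 0$ ($A = -2 + 2 = 0$)
$P{\left(t \right)} = 6 + 2 t^{2}$ ($P{\left(t \right)} = \left(t^{2} + t^{2}\right) + 6 = 2 t^{2} + 6 = 6 + 2 t^{2}$)
$F{\left(L,T \right)} = 6 + 2 \left(-3 - L\right)^{2}$ ($F{\left(L,T \right)} = \left(6 + 2 \left(-3 - L\right)^{2}\right) - 0 = \left(6 + 2 \left(-3 - L\right)^{2}\right) + 0 = 6 + 2 \left(-3 - L\right)^{2}$)
$F{\left(-20,0 \right)} + \left(-1\right)^{2} = \left(6 + 2 \left(3 - 20\right)^{2}\right) + \left(-1\right)^{2} = \left(6 + 2 \left(-17\right)^{2}\right) + 1 = \left(6 + 2 \cdot 289\right) + 1 = \left(6 + 578\right) + 1 = 584 + 1 = 585$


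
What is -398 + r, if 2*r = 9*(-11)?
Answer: -895/2 ≈ -447.50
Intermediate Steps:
r = -99/2 (r = (9*(-11))/2 = (1/2)*(-99) = -99/2 ≈ -49.500)
-398 + r = -398 - 99/2 = -895/2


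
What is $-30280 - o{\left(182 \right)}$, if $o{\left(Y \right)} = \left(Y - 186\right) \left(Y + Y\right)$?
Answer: $-28824$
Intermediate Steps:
$o{\left(Y \right)} = 2 Y \left(-186 + Y\right)$ ($o{\left(Y \right)} = \left(-186 + Y\right) 2 Y = 2 Y \left(-186 + Y\right)$)
$-30280 - o{\left(182 \right)} = -30280 - 2 \cdot 182 \left(-186 + 182\right) = -30280 - 2 \cdot 182 \left(-4\right) = -30280 - -1456 = -30280 + 1456 = -28824$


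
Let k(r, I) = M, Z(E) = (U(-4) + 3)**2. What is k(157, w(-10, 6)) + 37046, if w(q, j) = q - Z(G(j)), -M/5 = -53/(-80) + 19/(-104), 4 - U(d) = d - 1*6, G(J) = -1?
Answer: 7705069/208 ≈ 37044.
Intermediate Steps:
U(d) = 10 - d (U(d) = 4 - (d - 1*6) = 4 - (d - 6) = 4 - (-6 + d) = 4 + (6 - d) = 10 - d)
M = -499/208 (M = -5*(-53/(-80) + 19/(-104)) = -5*(-53*(-1/80) + 19*(-1/104)) = -5*(53/80 - 19/104) = -5*499/1040 = -499/208 ≈ -2.3990)
Z(E) = 289 (Z(E) = ((10 - 1*(-4)) + 3)**2 = ((10 + 4) + 3)**2 = (14 + 3)**2 = 17**2 = 289)
w(q, j) = -289 + q (w(q, j) = q - 1*289 = q - 289 = -289 + q)
k(r, I) = -499/208
k(157, w(-10, 6)) + 37046 = -499/208 + 37046 = 7705069/208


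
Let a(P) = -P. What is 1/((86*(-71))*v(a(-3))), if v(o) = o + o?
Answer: -1/36636 ≈ -2.7296e-5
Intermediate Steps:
v(o) = 2*o
1/((86*(-71))*v(a(-3))) = 1/((86*(-71))*(2*(-1*(-3)))) = 1/(-12212*3) = 1/(-6106*6) = 1/(-36636) = -1/36636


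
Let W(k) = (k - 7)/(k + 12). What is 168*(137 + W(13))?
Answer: 576408/25 ≈ 23056.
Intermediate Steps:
W(k) = (-7 + k)/(12 + k)
168*(137 + W(13)) = 168*(137 + (-7 + 13)/(12 + 13)) = 168*(137 + 6/25) = 168*(3431/25) = 576408/25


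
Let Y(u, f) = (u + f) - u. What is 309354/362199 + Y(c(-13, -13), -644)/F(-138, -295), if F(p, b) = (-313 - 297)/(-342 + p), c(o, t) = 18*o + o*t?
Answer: -3725808298/7364713 ≈ -505.90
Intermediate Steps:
F(p, b) = -610/(-342 + p)
Y(u, f) = f (Y(u, f) = (f + u) - u = f)
309354/362199 + Y(c(-13, -13), -644)/F(-138, -295) = 309354/362199 - 644/((-610/(-342 - 138))) = 309354*(1/362199) - 644/((-610/(-480))) = 103118/120733 - 644/((-610*(-1/480))) = 103118/120733 - 644/61/48 = 103118/120733 - 644*48/61 = 103118/120733 - 30912/61 = -3725808298/7364713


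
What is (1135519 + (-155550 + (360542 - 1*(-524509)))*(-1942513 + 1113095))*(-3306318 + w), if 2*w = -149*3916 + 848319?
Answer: 3840801265893997099/2 ≈ 1.9204e+18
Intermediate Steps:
w = 264835/2 (w = (-149*3916 + 848319)/2 = (-583484 + 848319)/2 = (½)*264835 = 264835/2 ≈ 1.3242e+5)
(1135519 + (-155550 + (360542 - 1*(-524509)))*(-1942513 + 1113095))*(-3306318 + w) = (1135519 + (-155550 + (360542 - 1*(-524509)))*(-1942513 + 1113095))*(-3306318 + 264835/2) = (1135519 + (-155550 + (360542 + 524509))*(-829418))*(-6347801/2) = (1135519 + (-155550 + 885051)*(-829418))*(-6347801/2) = (1135519 + 729501*(-829418))*(-6347801/2) = (1135519 - 605061260418)*(-6347801/2) = -605060124899*(-6347801/2) = 3840801265893997099/2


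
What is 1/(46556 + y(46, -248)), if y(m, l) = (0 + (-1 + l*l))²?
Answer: 1/3782665565 ≈ 2.6436e-10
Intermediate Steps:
y(m, l) = (-1 + l²)² (y(m, l) = (0 + (-1 + l²))² = (-1 + l²)²)
1/(46556 + y(46, -248)) = 1/(46556 + (-1 + (-248)²)²) = 1/(46556 + (-1 + 61504)²) = 1/(46556 + 61503²) = 1/(46556 + 3782619009) = 1/3782665565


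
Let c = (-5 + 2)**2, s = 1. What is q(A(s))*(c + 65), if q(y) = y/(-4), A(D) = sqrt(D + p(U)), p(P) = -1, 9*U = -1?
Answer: 0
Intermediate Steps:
U = -1/9 (U = (1/9)*(-1) = -1/9 ≈ -0.11111)
A(D) = sqrt(-1 + D) (A(D) = sqrt(D - 1) = sqrt(-1 + D))
c = 9 (c = (-3)**2 = 9)
q(y) = -y/4 (q(y) = y*(-1/4) = -y/4)
q(A(s))*(c + 65) = (-sqrt(-1 + 1)/4)*(9 + 65) = -sqrt(0)/4*74 = -1/4*0*74 = 0*74 = 0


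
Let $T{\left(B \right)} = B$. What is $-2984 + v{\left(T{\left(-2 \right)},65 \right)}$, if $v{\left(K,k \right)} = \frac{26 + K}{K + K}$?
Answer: $-2990$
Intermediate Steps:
$v{\left(K,k \right)} = \frac{26 + K}{2 K}$
$-2984 + v{\left(T{\left(-2 \right)},65 \right)} = -2984 + \frac{26 - 2}{2 \left(-2\right)} = -2984 + \frac{1}{2} \left(- \frac{1}{2}\right) 24 = -2984 - 6 = -2990$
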